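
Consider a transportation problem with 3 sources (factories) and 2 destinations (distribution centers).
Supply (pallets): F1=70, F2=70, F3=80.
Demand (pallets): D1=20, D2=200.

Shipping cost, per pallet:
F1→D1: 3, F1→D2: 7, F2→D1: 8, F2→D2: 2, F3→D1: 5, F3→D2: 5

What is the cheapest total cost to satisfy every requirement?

A cheapest plan:
  F1 to D1: 20 × 3 = 60
  F1 to D2: 50 × 7 = 350
  F2 to D2: 70 × 2 = 140
  F3 to D2: 80 × 5 = 400
Total = 60 + 350 + 140 + 400 = 950.

950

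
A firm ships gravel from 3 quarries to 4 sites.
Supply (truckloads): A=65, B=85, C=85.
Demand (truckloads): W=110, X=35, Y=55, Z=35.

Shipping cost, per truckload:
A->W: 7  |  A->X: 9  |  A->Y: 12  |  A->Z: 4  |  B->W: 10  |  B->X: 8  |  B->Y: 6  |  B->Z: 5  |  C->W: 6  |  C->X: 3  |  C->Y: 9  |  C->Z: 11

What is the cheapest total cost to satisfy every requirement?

An optimal shipping plan:
  A→W: 60 × 7 = 420
  A→Z: 5 × 4 = 20
  B→Y: 55 × 6 = 330
  B→Z: 30 × 5 = 150
  C→W: 50 × 6 = 300
  C→X: 35 × 3 = 105
Total = 420 + 20 + 330 + 150 + 300 + 105 = 1325.
(Supply check: A ships 65; B ships 85; C ships 85.)

1325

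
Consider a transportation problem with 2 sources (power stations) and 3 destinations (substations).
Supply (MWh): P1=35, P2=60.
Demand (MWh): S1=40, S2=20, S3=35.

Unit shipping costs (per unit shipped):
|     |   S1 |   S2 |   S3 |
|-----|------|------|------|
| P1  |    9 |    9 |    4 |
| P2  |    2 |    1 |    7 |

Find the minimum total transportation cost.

240

Optimal allocation:
  P1→S3: 35 × 4 = 140
  P2→S1: 40 × 2 = 80
  P2→S2: 20 × 1 = 20
Total = 140 + 80 + 20 = 240.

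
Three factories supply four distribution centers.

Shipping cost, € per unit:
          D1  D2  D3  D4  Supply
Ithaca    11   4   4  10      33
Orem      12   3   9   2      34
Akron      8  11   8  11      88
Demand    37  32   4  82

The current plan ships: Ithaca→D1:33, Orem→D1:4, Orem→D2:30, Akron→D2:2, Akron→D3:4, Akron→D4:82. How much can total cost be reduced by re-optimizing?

Current plan cost = 33·11 + 4·12 + 30·3 + 2·11 + 4·8 + 82·11 = €1457.
Optimal plan:
  Ithaca→D2: 32 × €4 = €128
  Ithaca→D3: 1 × €4 = €4
  Orem→D4: 34 × €2 = €68
  Akron→D1: 37 × €8 = €296
  Akron→D3: 3 × €8 = €24
  Akron→D4: 48 × €11 = €528
Optimal cost = €1048.
Saving = 1457 − 1048 = €409.

409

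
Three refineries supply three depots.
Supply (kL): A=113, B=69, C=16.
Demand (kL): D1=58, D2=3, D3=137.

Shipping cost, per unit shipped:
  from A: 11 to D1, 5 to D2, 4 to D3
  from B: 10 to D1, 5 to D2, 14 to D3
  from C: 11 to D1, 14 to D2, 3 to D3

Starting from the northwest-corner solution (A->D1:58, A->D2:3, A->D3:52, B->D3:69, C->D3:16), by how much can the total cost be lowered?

Current plan cost = 58·11 + 3·5 + 52·4 + 69·14 + 16·3 = 1875.
Optimal plan:
  A->D3: 113 × 4 = 452
  B->D1: 58 × 10 = 580
  B->D2: 3 × 5 = 15
  B->D3: 8 × 14 = 112
  C->D3: 16 × 3 = 48
Optimal cost = 1207.
Saving = 1875 − 1207 = 668.

668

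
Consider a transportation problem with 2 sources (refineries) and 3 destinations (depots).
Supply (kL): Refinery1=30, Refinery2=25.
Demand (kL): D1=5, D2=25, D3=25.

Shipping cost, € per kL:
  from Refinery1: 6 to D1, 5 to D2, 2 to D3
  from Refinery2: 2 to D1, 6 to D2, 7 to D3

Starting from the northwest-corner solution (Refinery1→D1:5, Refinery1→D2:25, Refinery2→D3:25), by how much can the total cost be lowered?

125

Current plan cost = 5·6 + 25·5 + 25·7 = €330.
Optimal plan:
  Refinery1->D2: 5 × €5 = €25
  Refinery1->D3: 25 × €2 = €50
  Refinery2->D1: 5 × €2 = €10
  Refinery2->D2: 20 × €6 = €120
Optimal cost = €205.
Saving = 330 − 205 = €125.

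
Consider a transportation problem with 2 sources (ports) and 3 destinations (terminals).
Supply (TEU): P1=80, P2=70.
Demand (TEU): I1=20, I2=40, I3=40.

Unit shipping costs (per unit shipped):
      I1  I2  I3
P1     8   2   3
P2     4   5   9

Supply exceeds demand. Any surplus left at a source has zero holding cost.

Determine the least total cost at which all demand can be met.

280

An optimal shipping plan:
  P1–I2: 40 × 2 = 80
  P1–I3: 40 × 3 = 120
  P2–I1: 20 × 4 = 80
Total = 80 + 120 + 80 = 280.
(Supply check: P1 ships 80; P2 ships 20.)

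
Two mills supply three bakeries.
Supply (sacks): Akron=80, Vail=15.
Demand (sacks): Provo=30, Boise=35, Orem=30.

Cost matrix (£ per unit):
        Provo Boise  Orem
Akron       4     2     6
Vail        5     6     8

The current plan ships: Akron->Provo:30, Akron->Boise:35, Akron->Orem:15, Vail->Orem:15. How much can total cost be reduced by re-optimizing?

15

Current plan cost = 30·4 + 35·2 + 15·6 + 15·8 = £400.
Optimal plan:
  Akron→Provo: 15 × £4 = £60
  Akron→Boise: 35 × £2 = £70
  Akron→Orem: 30 × £6 = £180
  Vail→Provo: 15 × £5 = £75
Optimal cost = £385.
Saving = 400 − 385 = £15.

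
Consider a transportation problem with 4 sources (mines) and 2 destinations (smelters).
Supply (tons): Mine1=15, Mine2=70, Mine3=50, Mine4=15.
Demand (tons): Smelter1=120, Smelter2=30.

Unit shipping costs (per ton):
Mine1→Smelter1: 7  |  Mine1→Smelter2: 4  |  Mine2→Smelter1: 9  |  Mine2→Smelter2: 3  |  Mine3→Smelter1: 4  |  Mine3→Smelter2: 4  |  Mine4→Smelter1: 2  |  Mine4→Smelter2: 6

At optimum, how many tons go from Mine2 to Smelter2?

Solving gives:
  Mine1->Smelter1: 15 × 7 = 105
  Mine2->Smelter1: 40 × 9 = 360
  Mine2->Smelter2: 30 × 3 = 90
  Mine3->Smelter1: 50 × 4 = 200
  Mine4->Smelter1: 15 × 2 = 30
Total cost = 785.
So Mine2→Smelter2 carries 30 tons.

30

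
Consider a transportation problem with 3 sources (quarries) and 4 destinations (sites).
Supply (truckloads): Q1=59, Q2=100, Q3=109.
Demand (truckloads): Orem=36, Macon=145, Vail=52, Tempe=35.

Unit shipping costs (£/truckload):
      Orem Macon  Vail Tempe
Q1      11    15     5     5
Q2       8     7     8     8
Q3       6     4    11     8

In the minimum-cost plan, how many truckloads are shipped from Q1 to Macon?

0

The minimum-cost plan:
  Q1 to Vail: 24 × £5 = £120
  Q1 to Tempe: 35 × £5 = £175
  Q2 to Orem: 36 × £8 = £288
  Q2 to Macon: 36 × £7 = £252
  Q2 to Vail: 28 × £8 = £224
  Q3 to Macon: 109 × £4 = £436
Total cost = £1495.
The route Q1→Macon is not used.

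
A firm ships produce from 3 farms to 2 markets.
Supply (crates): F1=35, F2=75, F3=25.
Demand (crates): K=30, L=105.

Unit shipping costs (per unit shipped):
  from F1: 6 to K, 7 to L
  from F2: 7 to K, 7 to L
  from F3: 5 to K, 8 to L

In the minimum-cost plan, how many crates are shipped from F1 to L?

30

Solving gives:
  F1 to K: 5 × 6 = 30
  F1 to L: 30 × 7 = 210
  F2 to L: 75 × 7 = 525
  F3 to K: 25 × 5 = 125
Total cost = 890.
So F1→L carries 30 crates.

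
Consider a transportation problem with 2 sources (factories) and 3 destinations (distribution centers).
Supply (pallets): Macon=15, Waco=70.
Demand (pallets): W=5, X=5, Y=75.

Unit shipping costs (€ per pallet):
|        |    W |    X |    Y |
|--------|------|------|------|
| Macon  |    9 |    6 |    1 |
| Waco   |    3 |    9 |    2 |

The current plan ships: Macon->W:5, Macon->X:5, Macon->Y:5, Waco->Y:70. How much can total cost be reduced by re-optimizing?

Current plan cost = 5·9 + 5·6 + 5·1 + 70·2 = €220.
Optimal plan:
  Macon→X: 5 pallets
  Macon→Y: 10 pallets
  Waco→W: 5 pallets
  Waco→Y: 65 pallets
Optimal cost = €185.
Saving = 220 − 185 = €35.

35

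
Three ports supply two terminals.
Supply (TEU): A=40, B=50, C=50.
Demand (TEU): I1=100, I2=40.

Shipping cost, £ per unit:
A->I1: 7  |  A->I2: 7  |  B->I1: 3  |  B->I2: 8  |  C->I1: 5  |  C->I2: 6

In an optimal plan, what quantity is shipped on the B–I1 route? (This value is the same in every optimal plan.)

Optimal shipments:
  A to I2: 40 × £7 = £280
  B to I1: 50 × £3 = £150
  C to I1: 50 × £5 = £250
Total cost = £680.
So B→I1 carries 50 TEU.

50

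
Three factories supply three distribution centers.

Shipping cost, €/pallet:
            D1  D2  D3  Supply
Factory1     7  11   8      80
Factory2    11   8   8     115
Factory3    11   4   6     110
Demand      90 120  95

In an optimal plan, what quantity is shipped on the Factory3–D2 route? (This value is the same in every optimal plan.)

110

The minimum-cost plan:
  Factory1–D1: 80 × €7 = €560
  Factory2–D1: 10 × €11 = €110
  Factory2–D2: 10 × €8 = €80
  Factory2–D3: 95 × €8 = €760
  Factory3–D2: 110 × €4 = €440
Total cost = €1950.
So Factory3→D2 carries 110 pallets.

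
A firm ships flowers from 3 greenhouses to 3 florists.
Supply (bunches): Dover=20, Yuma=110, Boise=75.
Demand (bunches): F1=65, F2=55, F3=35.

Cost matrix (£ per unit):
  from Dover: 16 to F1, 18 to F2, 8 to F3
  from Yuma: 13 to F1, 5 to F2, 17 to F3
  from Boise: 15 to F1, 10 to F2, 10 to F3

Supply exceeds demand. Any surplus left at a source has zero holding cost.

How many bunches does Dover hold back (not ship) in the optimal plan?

Minimum-cost shipments:
  Dover–F3: 20 × £8 = £160
  Yuma–F1: 55 × £13 = £715
  Yuma–F2: 55 × £5 = £275
  Boise–F1: 10 × £15 = £150
  Boise–F3: 15 × £10 = £150
Total cost = £1450.
Dover ships 20 of its 20, leaving 0.

0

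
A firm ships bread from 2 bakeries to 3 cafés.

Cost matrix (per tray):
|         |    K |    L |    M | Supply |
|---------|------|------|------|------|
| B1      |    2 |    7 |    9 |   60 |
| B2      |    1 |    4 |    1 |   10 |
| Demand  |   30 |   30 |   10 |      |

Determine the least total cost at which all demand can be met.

A cheapest plan:
  B1 to K: 30 × 2 = 60
  B1 to L: 30 × 7 = 210
  B2 to M: 10 × 1 = 10
Total = 60 + 210 + 10 = 280.

280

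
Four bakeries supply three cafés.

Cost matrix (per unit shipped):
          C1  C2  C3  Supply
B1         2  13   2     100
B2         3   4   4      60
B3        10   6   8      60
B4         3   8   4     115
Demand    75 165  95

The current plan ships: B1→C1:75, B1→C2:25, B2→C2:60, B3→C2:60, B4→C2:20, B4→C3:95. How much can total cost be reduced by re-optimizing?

Current plan cost = 75·2 + 25·13 + 60·4 + 60·6 + 20·8 + 95·4 = 1615.
Optimal plan:
  B1->C1: 5 trays
  B1->C3: 95 trays
  B2->C2: 60 trays
  B3->C2: 60 trays
  B4->C1: 70 trays
  B4->C2: 45 trays
Optimal cost = 1370.
Saving = 1615 − 1370 = 245.

245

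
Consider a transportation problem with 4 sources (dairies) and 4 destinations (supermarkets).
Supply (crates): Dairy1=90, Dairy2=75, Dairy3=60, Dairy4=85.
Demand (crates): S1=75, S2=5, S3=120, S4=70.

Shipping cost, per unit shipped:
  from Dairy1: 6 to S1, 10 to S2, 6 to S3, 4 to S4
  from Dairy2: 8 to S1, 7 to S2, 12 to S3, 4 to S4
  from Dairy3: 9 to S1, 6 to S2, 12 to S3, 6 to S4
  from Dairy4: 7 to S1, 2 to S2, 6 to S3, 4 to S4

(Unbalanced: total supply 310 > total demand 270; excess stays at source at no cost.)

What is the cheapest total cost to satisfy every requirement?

A cheapest plan:
  Dairy1–S1: 50 × 6 = 300
  Dairy1–S3: 40 × 6 = 240
  Dairy2–S1: 5 × 8 = 40
  Dairy2–S4: 70 × 4 = 280
  Dairy3–S1: 20 × 9 = 180
  Dairy4–S2: 5 × 2 = 10
  Dairy4–S3: 80 × 6 = 480
Total = 300 + 240 + 40 + 280 + 180 + 10 + 480 = 1530.

1530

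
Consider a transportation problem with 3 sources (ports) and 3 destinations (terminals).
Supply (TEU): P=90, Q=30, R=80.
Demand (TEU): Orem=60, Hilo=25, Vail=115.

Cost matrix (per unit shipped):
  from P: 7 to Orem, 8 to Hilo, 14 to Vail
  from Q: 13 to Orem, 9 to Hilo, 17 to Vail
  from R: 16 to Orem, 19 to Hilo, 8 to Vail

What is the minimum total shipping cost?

1790

Optimal allocation:
  P–Orem: 60 × 7 = 420
  P–Vail: 30 × 14 = 420
  Q–Hilo: 25 × 9 = 225
  Q–Vail: 5 × 17 = 85
  R–Vail: 80 × 8 = 640
Total = 420 + 420 + 225 + 85 + 640 = 1790.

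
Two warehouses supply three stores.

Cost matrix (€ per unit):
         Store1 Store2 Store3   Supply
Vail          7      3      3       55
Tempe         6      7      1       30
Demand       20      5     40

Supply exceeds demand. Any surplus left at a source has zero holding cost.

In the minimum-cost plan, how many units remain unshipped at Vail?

An optimal plan:
  Vail->Store1: 20 × €7 = €140
  Vail->Store2: 5 × €3 = €15
  Vail->Store3: 10 × €3 = €30
  Tempe->Store3: 30 × €1 = €30
Total cost = €215.
Vail ships 35 of its 55, leaving 20.

20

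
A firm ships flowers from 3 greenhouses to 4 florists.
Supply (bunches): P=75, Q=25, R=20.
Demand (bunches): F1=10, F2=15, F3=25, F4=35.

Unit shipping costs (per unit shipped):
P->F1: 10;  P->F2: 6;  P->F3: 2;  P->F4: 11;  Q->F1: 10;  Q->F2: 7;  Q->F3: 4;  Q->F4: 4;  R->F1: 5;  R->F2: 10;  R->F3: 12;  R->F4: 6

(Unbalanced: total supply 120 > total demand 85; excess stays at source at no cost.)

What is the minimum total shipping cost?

350

A cheapest plan:
  P to F2: 15 × 6 = 90
  P to F3: 25 × 2 = 50
  Q to F4: 25 × 4 = 100
  R to F1: 10 × 5 = 50
  R to F4: 10 × 6 = 60
Total = 90 + 50 + 100 + 50 + 60 = 350.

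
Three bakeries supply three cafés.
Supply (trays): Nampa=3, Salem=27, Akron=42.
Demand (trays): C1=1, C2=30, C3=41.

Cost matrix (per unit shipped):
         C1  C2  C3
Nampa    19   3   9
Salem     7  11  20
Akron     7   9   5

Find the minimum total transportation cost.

516

One minimum-cost allocation:
  Nampa->C2: 3 × 3 = 9
  Salem->C1: 1 × 7 = 7
  Salem->C2: 26 × 11 = 286
  Akron->C2: 1 × 9 = 9
  Akron->C3: 41 × 5 = 205
Total = 9 + 7 + 286 + 9 + 205 = 516.
(Supply check: Nampa ships 3; Salem ships 27; Akron ships 42.)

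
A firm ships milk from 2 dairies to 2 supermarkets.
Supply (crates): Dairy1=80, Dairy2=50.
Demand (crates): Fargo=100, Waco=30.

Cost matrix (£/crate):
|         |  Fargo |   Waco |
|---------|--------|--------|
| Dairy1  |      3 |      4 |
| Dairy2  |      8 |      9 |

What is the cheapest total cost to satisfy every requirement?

Optimal allocation:
  Dairy1->Fargo: 50 × £3 = £150
  Dairy1->Waco: 30 × £4 = £120
  Dairy2->Fargo: 50 × £8 = £400
Total = 150 + 120 + 400 = £670.

670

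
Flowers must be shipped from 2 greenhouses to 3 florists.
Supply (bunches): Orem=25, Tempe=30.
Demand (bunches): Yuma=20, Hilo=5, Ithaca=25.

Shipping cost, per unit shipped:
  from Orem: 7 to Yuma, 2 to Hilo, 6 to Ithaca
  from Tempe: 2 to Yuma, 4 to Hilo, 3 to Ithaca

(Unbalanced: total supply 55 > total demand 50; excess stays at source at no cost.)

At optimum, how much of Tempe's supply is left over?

0

An optimal plan:
  Orem to Hilo: 5 bunches
  Orem to Ithaca: 15 bunches
  Tempe to Yuma: 20 bunches
  Tempe to Ithaca: 10 bunches
Total cost = 170.
Tempe ships 30 of its 30, leaving 0.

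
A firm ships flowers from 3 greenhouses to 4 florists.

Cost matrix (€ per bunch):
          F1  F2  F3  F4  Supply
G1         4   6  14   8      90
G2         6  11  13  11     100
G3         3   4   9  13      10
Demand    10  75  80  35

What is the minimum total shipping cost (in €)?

1840

A cheapest plan:
  G1->F2: 65 × €6 = €390
  G1->F4: 25 × €8 = €200
  G2->F1: 10 × €6 = €60
  G2->F3: 80 × €13 = €1040
  G2->F4: 10 × €11 = €110
  G3->F2: 10 × €4 = €40
Total = 390 + 200 + 60 + 1040 + 110 + 40 = €1840.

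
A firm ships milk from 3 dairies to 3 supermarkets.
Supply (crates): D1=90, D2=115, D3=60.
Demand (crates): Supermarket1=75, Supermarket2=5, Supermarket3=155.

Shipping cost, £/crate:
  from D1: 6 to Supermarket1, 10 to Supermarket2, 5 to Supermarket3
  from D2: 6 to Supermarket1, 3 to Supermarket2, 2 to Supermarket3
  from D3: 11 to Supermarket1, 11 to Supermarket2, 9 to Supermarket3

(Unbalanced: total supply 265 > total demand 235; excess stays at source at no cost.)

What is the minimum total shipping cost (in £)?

1030

Optimal allocation:
  D1->Supermarket1: 75 × £6 = £450
  D1->Supermarket3: 15 × £5 = £75
  D2->Supermarket2: 5 × £3 = £15
  D2->Supermarket3: 110 × £2 = £220
  D3->Supermarket3: 30 × £9 = £270
Total = 450 + 75 + 15 + 220 + 270 = £1030.
(Supply check: D1 ships 90; D2 ships 115; D3 ships 30.)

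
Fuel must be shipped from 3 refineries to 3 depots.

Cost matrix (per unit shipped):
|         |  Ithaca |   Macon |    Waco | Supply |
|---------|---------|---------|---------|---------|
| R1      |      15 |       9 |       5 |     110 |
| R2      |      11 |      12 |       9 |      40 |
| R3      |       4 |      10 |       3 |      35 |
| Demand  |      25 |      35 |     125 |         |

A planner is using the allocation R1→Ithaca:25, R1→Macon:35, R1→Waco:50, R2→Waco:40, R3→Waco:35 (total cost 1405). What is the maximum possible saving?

260

Current plan cost = 25·15 + 35·9 + 50·5 + 40·9 + 35·3 = 1405.
Optimal plan:
  R1–Waco: 110 × 5 = 550
  R2–Macon: 35 × 12 = 420
  R2–Waco: 5 × 9 = 45
  R3–Ithaca: 25 × 4 = 100
  R3–Waco: 10 × 3 = 30
Optimal cost = 1145.
Saving = 1405 − 1145 = 260.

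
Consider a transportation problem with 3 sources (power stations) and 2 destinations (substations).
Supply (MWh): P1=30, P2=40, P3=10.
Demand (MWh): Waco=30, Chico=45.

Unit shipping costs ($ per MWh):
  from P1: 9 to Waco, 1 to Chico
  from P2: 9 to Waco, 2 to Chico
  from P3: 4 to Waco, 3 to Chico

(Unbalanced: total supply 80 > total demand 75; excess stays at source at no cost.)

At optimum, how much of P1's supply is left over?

An optimal plan:
  P1–Chico: 30 × $1 = $30
  P2–Waco: 20 × $9 = $180
  P2–Chico: 15 × $2 = $30
  P3–Waco: 10 × $4 = $40
Total cost = $280.
P1 ships 30 of its 30, leaving 0.

0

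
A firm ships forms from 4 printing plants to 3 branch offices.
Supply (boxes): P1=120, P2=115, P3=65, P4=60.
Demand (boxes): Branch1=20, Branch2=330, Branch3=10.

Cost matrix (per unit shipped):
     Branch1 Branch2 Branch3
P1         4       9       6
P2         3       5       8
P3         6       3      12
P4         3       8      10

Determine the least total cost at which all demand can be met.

A cheapest plan:
  P1–Branch2: 110 × 9 = 990
  P1–Branch3: 10 × 6 = 60
  P2–Branch2: 115 × 5 = 575
  P3–Branch2: 65 × 3 = 195
  P4–Branch1: 20 × 3 = 60
  P4–Branch2: 40 × 8 = 320
Total = 990 + 60 + 575 + 195 + 60 + 320 = 2200.

2200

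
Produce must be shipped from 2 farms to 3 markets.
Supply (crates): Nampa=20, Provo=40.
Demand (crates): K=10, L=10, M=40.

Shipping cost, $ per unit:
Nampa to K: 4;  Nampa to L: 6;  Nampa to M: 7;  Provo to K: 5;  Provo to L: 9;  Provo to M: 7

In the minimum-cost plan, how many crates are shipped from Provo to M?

40

Optimal shipments:
  Nampa to K: 10 crates
  Nampa to L: 10 crates
  Provo to M: 40 crates
Total cost = $380.
So Provo→M carries 40 crates.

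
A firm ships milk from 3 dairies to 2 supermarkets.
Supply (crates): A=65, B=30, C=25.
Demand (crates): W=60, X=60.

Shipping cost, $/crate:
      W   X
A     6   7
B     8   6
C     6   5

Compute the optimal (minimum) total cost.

700

Optimal allocation:
  A to W: 60 crates
  A to X: 5 crates
  B to X: 30 crates
  C to X: 25 crates
Total cost = $700.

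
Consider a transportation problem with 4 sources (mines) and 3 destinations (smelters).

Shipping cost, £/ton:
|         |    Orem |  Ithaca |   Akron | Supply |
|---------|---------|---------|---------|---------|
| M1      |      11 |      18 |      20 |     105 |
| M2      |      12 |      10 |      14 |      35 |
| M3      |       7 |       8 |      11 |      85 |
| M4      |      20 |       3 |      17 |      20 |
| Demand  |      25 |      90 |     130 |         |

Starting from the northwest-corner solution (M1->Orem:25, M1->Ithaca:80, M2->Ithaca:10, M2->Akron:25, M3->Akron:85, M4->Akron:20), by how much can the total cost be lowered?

325

Current plan cost = 25·11 + 80·18 + 10·10 + 25·14 + 85·11 + 20·17 = £3440.
Optimal plan:
  M1–Orem: 25 tons
  M1–Akron: 80 tons
  M2–Ithaca: 35 tons
  M3–Ithaca: 35 tons
  M3–Akron: 50 tons
  M4–Ithaca: 20 tons
Optimal cost = £3115.
Saving = 3440 − 3115 = £325.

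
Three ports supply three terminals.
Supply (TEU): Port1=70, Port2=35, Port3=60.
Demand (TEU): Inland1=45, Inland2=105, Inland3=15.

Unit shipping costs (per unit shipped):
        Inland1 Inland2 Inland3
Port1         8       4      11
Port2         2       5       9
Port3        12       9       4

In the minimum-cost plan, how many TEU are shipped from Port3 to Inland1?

10

Solving gives:
  Port1->Inland2: 70 × 4 = 280
  Port2->Inland1: 35 × 2 = 70
  Port3->Inland1: 10 × 12 = 120
  Port3->Inland2: 35 × 9 = 315
  Port3->Inland3: 15 × 4 = 60
Total cost = 845.
So Port3→Inland1 carries 10 TEU.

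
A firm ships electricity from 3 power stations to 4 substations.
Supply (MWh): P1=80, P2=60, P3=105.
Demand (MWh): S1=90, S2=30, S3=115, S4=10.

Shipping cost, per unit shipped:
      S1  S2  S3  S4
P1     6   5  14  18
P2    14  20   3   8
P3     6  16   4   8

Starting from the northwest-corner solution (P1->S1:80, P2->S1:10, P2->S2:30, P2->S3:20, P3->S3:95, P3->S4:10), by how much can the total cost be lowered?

570

Current plan cost = 80·6 + 10·14 + 30·20 + 20·3 + 95·4 + 10·8 = 1740.
Optimal plan:
  P1 to S1: 50 × 6 = 300
  P1 to S2: 30 × 5 = 150
  P2 to S3: 60 × 3 = 180
  P3 to S1: 40 × 6 = 240
  P3 to S3: 55 × 4 = 220
  P3 to S4: 10 × 8 = 80
Optimal cost = 1170.
Saving = 1740 − 1170 = 570.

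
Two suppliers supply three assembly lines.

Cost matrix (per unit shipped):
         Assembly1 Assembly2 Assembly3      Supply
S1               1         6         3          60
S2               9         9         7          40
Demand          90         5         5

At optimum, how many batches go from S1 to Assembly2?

Solving gives:
  S1 to Assembly1: 60 × 1 = 60
  S2 to Assembly1: 30 × 9 = 270
  S2 to Assembly2: 5 × 9 = 45
  S2 to Assembly3: 5 × 7 = 35
Total cost = 410.
The route S1→Assembly2 is not used.

0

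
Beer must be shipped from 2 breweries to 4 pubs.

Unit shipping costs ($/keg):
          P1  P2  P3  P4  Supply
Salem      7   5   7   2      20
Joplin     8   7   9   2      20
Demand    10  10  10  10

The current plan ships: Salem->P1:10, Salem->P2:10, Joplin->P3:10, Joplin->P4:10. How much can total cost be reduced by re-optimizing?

10

Current plan cost = 10·7 + 10·5 + 10·9 + 10·2 = $230.
Optimal plan:
  Salem→P2: 10 × $5 = $50
  Salem→P3: 10 × $7 = $70
  Joplin→P1: 10 × $8 = $80
  Joplin→P4: 10 × $2 = $20
Optimal cost = $220.
Saving = 230 − 220 = $10.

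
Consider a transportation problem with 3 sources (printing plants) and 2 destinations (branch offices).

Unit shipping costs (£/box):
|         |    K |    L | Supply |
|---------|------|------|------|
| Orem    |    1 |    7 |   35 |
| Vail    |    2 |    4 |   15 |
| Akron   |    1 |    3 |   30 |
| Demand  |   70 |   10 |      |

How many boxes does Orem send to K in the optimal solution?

Solving gives:
  Orem–K: 35 boxes
  Vail–K: 15 boxes
  Akron–K: 20 boxes
  Akron–L: 10 boxes
Total cost = £115.
So Orem→K carries 35 boxes.

35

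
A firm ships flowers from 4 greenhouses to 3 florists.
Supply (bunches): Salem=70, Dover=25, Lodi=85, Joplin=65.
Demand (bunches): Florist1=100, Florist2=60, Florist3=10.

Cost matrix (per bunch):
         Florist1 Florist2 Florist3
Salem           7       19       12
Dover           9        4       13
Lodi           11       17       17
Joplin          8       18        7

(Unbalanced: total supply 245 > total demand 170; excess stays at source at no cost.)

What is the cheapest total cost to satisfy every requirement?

A cheapest plan:
  Salem to Florist1: 70 × 7 = 490
  Dover to Florist2: 25 × 4 = 100
  Lodi to Florist2: 35 × 17 = 595
  Joplin to Florist1: 30 × 8 = 240
  Joplin to Florist3: 10 × 7 = 70
Total = 490 + 100 + 595 + 240 + 70 = 1495.

1495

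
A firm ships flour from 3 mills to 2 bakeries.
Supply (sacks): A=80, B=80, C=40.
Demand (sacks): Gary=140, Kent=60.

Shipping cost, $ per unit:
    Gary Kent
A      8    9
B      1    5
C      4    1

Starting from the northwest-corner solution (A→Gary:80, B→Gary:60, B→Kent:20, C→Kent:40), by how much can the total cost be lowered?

Current plan cost = 80·8 + 60·1 + 20·5 + 40·1 = $840.
Optimal plan:
  A–Gary: 60 × $8 = $480
  A–Kent: 20 × $9 = $180
  B–Gary: 80 × $1 = $80
  C–Kent: 40 × $1 = $40
Optimal cost = $780.
Saving = 840 − 780 = $60.

60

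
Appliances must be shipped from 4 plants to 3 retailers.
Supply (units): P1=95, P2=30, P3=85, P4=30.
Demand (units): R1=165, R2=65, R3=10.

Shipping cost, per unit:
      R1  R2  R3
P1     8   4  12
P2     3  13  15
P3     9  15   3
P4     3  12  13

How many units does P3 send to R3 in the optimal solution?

10

The minimum-cost plan:
  P1 to R1: 30 × 8 = 240
  P1 to R2: 65 × 4 = 260
  P2 to R1: 30 × 3 = 90
  P3 to R1: 75 × 9 = 675
  P3 to R3: 10 × 3 = 30
  P4 to R1: 30 × 3 = 90
Total cost = 1385.
So P3→R3 carries 10 units.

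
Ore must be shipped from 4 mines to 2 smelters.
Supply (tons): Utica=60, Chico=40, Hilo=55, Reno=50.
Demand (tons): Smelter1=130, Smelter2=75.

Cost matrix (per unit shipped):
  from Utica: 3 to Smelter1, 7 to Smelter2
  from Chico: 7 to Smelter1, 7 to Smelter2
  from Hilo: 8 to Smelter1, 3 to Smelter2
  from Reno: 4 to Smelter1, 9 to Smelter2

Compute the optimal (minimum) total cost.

An optimal shipping plan:
  Utica→Smelter1: 60 × 3 = 180
  Chico→Smelter1: 20 × 7 = 140
  Chico→Smelter2: 20 × 7 = 140
  Hilo→Smelter2: 55 × 3 = 165
  Reno→Smelter1: 50 × 4 = 200
Total = 180 + 140 + 140 + 165 + 200 = 825.
(Supply check: Utica ships 60; Chico ships 40; Hilo ships 55; Reno ships 50.)

825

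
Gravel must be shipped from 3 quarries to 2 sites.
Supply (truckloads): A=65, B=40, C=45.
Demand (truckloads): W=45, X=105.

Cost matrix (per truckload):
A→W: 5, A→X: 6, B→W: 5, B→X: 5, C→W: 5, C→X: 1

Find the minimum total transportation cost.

A cheapest plan:
  A→W: 45 × 5 = 225
  A→X: 20 × 6 = 120
  B→X: 40 × 5 = 200
  C→X: 45 × 1 = 45
Total = 225 + 120 + 200 + 45 = 590.

590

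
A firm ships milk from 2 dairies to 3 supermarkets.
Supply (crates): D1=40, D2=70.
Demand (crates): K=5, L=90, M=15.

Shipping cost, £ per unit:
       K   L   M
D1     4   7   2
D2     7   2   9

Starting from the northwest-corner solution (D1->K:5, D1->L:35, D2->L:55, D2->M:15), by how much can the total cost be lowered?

180

Current plan cost = 5·4 + 35·7 + 55·2 + 15·9 = £510.
Optimal plan:
  D1–K: 5 × £4 = £20
  D1–L: 20 × £7 = £140
  D1–M: 15 × £2 = £30
  D2–L: 70 × £2 = £140
Optimal cost = £330.
Saving = 510 − 330 = £180.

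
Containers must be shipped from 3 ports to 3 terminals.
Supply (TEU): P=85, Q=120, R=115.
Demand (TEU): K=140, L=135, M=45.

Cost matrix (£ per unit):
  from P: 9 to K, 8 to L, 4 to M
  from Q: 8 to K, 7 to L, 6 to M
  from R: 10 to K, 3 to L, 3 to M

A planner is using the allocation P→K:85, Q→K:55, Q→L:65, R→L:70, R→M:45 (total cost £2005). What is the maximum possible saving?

180

Current plan cost = 85·9 + 55·8 + 65·7 + 70·3 + 45·3 = £2005.
Optimal plan:
  P to K: 20 × £9 = £180
  P to L: 20 × £8 = £160
  P to M: 45 × £4 = £180
  Q to K: 120 × £8 = £960
  R to L: 115 × £3 = £345
Optimal cost = £1825.
Saving = 2005 − 1825 = £180.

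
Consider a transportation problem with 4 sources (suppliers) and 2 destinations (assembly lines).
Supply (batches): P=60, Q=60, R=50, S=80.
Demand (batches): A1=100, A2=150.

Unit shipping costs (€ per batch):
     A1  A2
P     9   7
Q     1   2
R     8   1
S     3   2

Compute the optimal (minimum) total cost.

730

One minimum-cost allocation:
  P->A2: 60 × €7 = €420
  Q->A1: 60 × €1 = €60
  R->A2: 50 × €1 = €50
  S->A1: 40 × €3 = €120
  S->A2: 40 × €2 = €80
Total = 420 + 60 + 50 + 120 + 80 = €730.
(Supply check: P ships 60; Q ships 60; R ships 50; S ships 80.)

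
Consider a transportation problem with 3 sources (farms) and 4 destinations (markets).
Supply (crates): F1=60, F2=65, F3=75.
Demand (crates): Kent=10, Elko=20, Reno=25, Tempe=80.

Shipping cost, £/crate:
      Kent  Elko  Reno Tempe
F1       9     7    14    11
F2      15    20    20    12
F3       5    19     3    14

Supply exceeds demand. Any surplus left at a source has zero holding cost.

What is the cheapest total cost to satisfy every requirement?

A cheapest plan:
  F1–Elko: 20 × £7 = £140
  F1–Tempe: 40 × £11 = £440
  F2–Tempe: 40 × £12 = £480
  F3–Kent: 10 × £5 = £50
  F3–Reno: 25 × £3 = £75
Total = 140 + 440 + 480 + 50 + 75 = £1185.

1185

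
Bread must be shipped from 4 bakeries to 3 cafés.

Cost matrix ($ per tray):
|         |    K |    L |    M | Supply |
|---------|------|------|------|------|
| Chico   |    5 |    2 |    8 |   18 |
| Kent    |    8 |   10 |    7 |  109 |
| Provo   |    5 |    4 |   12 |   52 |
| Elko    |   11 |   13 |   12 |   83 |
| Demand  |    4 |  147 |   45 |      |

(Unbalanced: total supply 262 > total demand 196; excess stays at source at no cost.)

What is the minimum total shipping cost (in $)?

1412

A cheapest plan:
  Chico->L: 18 × $2 = $36
  Kent->K: 4 × $8 = $32
  Kent->L: 60 × $10 = $600
  Kent->M: 45 × $7 = $315
  Provo->L: 52 × $4 = $208
  Elko->L: 17 × $13 = $221
Total = 36 + 32 + 600 + 315 + 208 + 221 = $1412.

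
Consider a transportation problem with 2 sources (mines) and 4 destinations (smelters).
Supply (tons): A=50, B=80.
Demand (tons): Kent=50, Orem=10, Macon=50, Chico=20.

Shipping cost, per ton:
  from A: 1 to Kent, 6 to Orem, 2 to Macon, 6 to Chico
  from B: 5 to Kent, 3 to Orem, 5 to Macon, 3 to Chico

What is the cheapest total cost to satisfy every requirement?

A cheapest plan:
  A to Kent: 50 × 1 = 50
  B to Orem: 10 × 3 = 30
  B to Macon: 50 × 5 = 250
  B to Chico: 20 × 3 = 60
Total = 50 + 30 + 250 + 60 = 390.

390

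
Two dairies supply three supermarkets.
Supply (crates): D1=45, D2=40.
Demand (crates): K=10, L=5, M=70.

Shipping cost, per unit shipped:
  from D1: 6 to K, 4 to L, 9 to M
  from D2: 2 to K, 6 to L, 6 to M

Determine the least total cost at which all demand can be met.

Optimal allocation:
  D1->L: 5 × 4 = 20
  D1->M: 40 × 9 = 360
  D2->K: 10 × 2 = 20
  D2->M: 30 × 6 = 180
Total = 20 + 360 + 20 + 180 = 580.

580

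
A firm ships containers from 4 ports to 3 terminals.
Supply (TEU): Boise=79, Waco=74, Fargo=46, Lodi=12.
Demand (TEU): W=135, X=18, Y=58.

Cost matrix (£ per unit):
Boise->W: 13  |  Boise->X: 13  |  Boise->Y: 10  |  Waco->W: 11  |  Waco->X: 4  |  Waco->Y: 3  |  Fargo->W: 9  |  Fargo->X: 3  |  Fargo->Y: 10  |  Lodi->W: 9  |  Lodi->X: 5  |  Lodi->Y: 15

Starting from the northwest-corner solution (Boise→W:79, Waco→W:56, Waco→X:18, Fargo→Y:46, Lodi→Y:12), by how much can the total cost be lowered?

580

Current plan cost = 79·13 + 56·11 + 18·4 + 46·10 + 12·15 = £2355.
Optimal plan:
  Boise->W: 79 × £13 = £1027
  Waco->X: 16 × £4 = £64
  Waco->Y: 58 × £3 = £174
  Fargo->W: 44 × £9 = £396
  Fargo->X: 2 × £3 = £6
  Lodi->W: 12 × £9 = £108
Optimal cost = £1775.
Saving = 2355 − 1775 = £580.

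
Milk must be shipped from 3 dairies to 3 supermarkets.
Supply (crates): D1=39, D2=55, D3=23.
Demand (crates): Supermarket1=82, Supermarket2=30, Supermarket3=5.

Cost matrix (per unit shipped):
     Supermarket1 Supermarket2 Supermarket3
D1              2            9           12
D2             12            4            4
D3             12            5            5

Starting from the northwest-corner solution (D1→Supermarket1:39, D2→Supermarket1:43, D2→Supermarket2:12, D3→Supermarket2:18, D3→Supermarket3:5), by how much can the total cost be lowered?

23

Current plan cost = 39·2 + 43·12 + 12·4 + 18·5 + 5·5 = 757.
Optimal plan:
  D1→Supermarket1: 39 × 2 = 78
  D2→Supermarket1: 20 × 12 = 240
  D2→Supermarket2: 30 × 4 = 120
  D2→Supermarket3: 5 × 4 = 20
  D3→Supermarket1: 23 × 12 = 276
Optimal cost = 734.
Saving = 757 − 734 = 23.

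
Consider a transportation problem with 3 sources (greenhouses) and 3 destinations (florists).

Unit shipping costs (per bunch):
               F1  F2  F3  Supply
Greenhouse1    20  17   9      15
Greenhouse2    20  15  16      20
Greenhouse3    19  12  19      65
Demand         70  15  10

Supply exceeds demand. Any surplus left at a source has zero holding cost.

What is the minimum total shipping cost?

A cheapest plan:
  Greenhouse1–F3: 10 × 9 = 90
  Greenhouse2–F1: 20 × 20 = 400
  Greenhouse3–F1: 50 × 19 = 950
  Greenhouse3–F2: 15 × 12 = 180
Total = 90 + 400 + 950 + 180 = 1620.
(Supply check: Greenhouse1 ships 10; Greenhouse2 ships 20; Greenhouse3 ships 65.)

1620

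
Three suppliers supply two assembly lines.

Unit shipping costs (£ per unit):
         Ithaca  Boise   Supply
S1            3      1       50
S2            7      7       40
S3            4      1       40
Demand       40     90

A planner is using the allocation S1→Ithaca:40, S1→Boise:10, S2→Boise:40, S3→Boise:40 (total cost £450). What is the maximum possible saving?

Current plan cost = 40·3 + 10·1 + 40·7 + 40·1 = £450.
Optimal plan:
  S1 to Boise: 50 × £1 = £50
  S2 to Ithaca: 40 × £7 = £280
  S3 to Boise: 40 × £1 = £40
Optimal cost = £370.
Saving = 450 − 370 = £80.

80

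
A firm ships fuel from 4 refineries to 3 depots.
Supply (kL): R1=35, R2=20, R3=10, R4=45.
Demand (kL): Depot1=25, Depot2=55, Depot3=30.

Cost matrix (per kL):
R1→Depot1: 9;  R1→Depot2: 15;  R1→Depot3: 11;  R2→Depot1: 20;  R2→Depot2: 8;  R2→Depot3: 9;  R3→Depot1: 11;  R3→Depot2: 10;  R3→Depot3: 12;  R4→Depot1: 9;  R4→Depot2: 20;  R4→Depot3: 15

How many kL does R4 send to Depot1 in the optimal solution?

Optimal shipments:
  R1->Depot2: 25 × 15 = 375
  R1->Depot3: 10 × 11 = 110
  R2->Depot2: 20 × 8 = 160
  R3->Depot2: 10 × 10 = 100
  R4->Depot1: 25 × 9 = 225
  R4->Depot3: 20 × 15 = 300
Total cost = 1270.
So R4→Depot1 carries 25 kL.

25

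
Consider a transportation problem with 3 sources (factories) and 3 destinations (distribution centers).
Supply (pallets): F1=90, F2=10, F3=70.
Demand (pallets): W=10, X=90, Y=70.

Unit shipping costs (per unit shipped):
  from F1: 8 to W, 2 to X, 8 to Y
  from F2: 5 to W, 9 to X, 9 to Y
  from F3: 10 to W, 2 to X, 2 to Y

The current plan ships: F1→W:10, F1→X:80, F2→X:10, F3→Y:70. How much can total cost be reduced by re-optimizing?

Current plan cost = 10·8 + 80·2 + 10·9 + 70·2 = 470.
Optimal plan:
  F1 to X: 90 × 2 = 180
  F2 to W: 10 × 5 = 50
  F3 to Y: 70 × 2 = 140
Optimal cost = 370.
Saving = 470 − 370 = 100.

100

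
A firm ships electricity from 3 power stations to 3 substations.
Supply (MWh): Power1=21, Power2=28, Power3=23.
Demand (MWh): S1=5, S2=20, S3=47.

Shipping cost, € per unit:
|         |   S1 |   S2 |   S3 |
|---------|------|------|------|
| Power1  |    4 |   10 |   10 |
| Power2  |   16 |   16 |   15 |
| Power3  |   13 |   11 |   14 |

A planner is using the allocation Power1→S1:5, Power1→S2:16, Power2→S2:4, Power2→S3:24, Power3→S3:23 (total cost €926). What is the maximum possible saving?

64

Current plan cost = 5·4 + 16·10 + 4·16 + 24·15 + 23·14 = €926.
Optimal plan:
  Power1–S1: 5 × €4 = €20
  Power1–S3: 16 × €10 = €160
  Power2–S3: 28 × €15 = €420
  Power3–S2: 20 × €11 = €220
  Power3–S3: 3 × €14 = €42
Optimal cost = €862.
Saving = 926 − 862 = €64.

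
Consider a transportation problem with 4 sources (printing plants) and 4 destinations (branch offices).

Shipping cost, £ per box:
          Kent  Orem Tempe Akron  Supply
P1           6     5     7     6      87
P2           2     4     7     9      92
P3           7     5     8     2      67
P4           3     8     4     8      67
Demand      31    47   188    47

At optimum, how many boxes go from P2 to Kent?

31

The minimum-cost plan:
  P1→Tempe: 87 × £7 = £609
  P2→Kent: 31 × £2 = £62
  P2→Orem: 47 × £4 = £188
  P2→Tempe: 14 × £7 = £98
  P3→Tempe: 20 × £8 = £160
  P3→Akron: 47 × £2 = £94
  P4→Tempe: 67 × £4 = £268
Total cost = £1479.
So P2→Kent carries 31 boxes.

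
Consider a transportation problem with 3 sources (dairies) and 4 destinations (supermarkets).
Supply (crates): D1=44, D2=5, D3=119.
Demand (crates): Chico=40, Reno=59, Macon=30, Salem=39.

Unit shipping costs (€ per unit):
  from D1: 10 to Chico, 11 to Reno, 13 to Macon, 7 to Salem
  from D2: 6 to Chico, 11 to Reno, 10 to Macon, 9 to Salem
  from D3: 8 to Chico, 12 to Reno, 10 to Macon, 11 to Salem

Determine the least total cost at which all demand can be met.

1586

Optimal allocation:
  D1->Reno: 5 × €11 = €55
  D1->Salem: 39 × €7 = €273
  D2->Chico: 5 × €6 = €30
  D3->Chico: 35 × €8 = €280
  D3->Reno: 54 × €12 = €648
  D3->Macon: 30 × €10 = €300
Total = 55 + 273 + 30 + 280 + 648 + 300 = €1586.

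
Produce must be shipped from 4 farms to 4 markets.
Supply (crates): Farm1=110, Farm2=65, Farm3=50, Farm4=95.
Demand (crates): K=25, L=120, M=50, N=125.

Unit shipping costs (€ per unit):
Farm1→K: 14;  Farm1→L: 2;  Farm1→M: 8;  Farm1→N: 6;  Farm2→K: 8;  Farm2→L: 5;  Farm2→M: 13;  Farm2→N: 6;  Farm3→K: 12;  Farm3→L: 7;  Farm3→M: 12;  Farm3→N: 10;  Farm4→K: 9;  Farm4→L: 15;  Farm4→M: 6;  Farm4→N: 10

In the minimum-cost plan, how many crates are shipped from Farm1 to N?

Optimal shipments:
  Farm1 to L: 110 × €2 = €220
  Farm2 to N: 65 × €6 = €390
  Farm3 to L: 10 × €7 = €70
  Farm3 to N: 40 × €10 = €400
  Farm4 to K: 25 × €9 = €225
  Farm4 to M: 50 × €6 = €300
  Farm4 to N: 20 × €10 = €200
Total cost = €1805.
The route Farm1→N is not used.

0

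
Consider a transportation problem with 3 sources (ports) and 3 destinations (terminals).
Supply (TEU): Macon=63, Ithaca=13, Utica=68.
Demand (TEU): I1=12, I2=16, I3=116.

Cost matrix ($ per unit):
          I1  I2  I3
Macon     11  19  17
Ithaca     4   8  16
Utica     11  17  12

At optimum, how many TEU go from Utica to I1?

0

Optimal shipments:
  Macon–I1: 12 × $11 = $132
  Macon–I2: 3 × $19 = $57
  Macon–I3: 48 × $17 = $816
  Ithaca–I2: 13 × $8 = $104
  Utica–I3: 68 × $12 = $816
Total cost = $1925.
The route Utica→I1 is not used.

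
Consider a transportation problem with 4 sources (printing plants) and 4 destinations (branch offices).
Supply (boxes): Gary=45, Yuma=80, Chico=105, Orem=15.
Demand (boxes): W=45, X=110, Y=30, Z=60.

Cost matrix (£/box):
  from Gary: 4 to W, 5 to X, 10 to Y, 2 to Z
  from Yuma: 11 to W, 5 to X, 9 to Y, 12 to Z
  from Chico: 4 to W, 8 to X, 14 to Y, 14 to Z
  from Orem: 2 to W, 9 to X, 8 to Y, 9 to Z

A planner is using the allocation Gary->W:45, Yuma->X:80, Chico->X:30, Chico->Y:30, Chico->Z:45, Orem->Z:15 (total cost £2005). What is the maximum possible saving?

600

Current plan cost = 45·4 + 80·5 + 30·8 + 30·14 + 45·14 + 15·9 = £2005.
Optimal plan:
  Gary–Z: 45 × £2 = £90
  Yuma–X: 50 × £5 = £250
  Yuma–Y: 30 × £9 = £270
  Chico–W: 45 × £4 = £180
  Chico–X: 60 × £8 = £480
  Orem–Z: 15 × £9 = £135
Optimal cost = £1405.
Saving = 2005 − 1405 = £600.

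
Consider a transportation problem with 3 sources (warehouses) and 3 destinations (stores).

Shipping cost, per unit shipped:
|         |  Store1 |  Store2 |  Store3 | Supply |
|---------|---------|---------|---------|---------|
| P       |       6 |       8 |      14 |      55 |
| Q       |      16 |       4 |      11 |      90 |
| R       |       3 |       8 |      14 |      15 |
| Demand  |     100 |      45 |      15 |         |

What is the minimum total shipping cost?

An optimal shipping plan:
  P–Store1: 55 units
  Q–Store1: 30 units
  Q–Store2: 45 units
  Q–Store3: 15 units
  R–Store1: 15 units
Total cost = 1200.

1200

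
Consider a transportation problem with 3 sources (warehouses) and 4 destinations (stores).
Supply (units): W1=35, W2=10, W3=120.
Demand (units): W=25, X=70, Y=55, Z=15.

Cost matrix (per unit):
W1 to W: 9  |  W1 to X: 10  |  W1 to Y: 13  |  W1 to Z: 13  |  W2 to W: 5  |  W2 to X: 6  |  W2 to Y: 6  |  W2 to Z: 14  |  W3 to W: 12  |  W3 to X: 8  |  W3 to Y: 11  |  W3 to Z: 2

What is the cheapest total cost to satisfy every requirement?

1390

An optimal shipping plan:
  W1 to W: 25 × 9 = 225
  W1 to X: 10 × 10 = 100
  W2 to Y: 10 × 6 = 60
  W3 to X: 60 × 8 = 480
  W3 to Y: 45 × 11 = 495
  W3 to Z: 15 × 2 = 30
Total = 225 + 100 + 60 + 480 + 495 + 30 = 1390.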